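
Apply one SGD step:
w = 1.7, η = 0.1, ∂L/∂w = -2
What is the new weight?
w_new = 1.9

w_new = w - η·∂L/∂w = 1.7 - 0.1×(-2) = 1.7 - (-0.2) = 1.9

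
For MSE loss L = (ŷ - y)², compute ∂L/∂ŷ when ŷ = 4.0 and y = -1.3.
∂L/∂ŷ = 10.6

∂L/∂ŷ = 2(ŷ - y) = 2(4.0 - -1.3) = 2(5.3) = 10.6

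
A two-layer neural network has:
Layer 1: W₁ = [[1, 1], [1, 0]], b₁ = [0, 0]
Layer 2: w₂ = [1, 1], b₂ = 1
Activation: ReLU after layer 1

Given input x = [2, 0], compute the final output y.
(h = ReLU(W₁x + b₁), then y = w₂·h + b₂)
y = 5

Layer 1 pre-activation: z₁ = [2, 2]
After ReLU: h = [2, 2]
Layer 2 output: y = 1×2 + 1×2 + 1 = 5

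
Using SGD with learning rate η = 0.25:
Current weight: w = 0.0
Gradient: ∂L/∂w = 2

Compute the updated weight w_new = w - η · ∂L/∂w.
w_new = -0.5

w_new = w - η·∂L/∂w = 0.0 - 0.25×(2) = 0.0 - (0.5) = -0.5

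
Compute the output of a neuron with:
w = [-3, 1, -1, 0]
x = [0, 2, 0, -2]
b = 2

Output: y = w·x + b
y = 4

y = (-3)(0) + (1)(2) + (-1)(0) + (0)(-2) + 2 = 4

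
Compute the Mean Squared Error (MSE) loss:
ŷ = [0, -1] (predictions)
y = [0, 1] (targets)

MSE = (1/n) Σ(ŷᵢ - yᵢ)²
MSE = 2

MSE = (1/2)((0-0)² + (-1-1)²) = (1/2)(0 + 4) = 2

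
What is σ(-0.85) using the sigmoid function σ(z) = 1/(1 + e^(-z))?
0.2994

sigmoid(-0.85) = 1/(1 + e^(0.85)) = 1/(1 + 2.34) = 0.2994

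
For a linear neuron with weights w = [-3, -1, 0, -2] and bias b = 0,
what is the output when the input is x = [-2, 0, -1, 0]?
y = 6

y = (-3)(-2) + (-1)(0) + (0)(-1) + (-2)(0) + 0 = 6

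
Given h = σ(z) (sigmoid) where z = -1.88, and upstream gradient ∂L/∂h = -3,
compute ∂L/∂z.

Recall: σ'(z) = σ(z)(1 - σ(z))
∂L/∂z = -0.3446

σ(-1.88) = 0.1324
σ'(-1.88) = σ(-1.88)(1 - σ(-1.88)) = 0.1324 × 0.8676 = 0.1149
∂L/∂z = ∂L/∂h · σ'(z) = -3 × 0.1149 = -0.3446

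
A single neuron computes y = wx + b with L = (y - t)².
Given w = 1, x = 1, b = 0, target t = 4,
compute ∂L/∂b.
∂L/∂b = -6

y = wx + b = (1)(1) + 0 = 1
∂L/∂y = 2(y - t) = 2(1 - 4) = -6
∂y/∂b = 1
∂L/∂b = ∂L/∂y · ∂y/∂b = -6 × 1 = -6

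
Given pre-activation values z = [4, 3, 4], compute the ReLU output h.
h = [4, 3, 4]

ReLU applied element-wise: max(0,4)=4, max(0,3)=3, max(0,4)=4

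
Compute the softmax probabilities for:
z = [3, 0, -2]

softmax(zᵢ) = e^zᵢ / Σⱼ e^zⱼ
p = [0.9465, 0.0471, 0.0064]

exp(z) = [20.09, 1, 0.1353]
Sum = 21.22
p = [0.9465, 0.0471, 0.0064]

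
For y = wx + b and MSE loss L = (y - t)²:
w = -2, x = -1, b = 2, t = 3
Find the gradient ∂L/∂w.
∂L/∂w = -2

y = wx + b = (-2)(-1) + 2 = 4
∂L/∂y = 2(y - t) = 2(4 - 3) = 2
∂y/∂w = x = -1
∂L/∂w = ∂L/∂y · ∂y/∂w = 2 × -1 = -2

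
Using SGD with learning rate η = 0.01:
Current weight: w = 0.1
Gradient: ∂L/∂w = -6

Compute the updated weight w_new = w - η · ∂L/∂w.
w_new = 0.16

w_new = w - η·∂L/∂w = 0.1 - 0.01×(-6) = 0.1 - (-0.06) = 0.16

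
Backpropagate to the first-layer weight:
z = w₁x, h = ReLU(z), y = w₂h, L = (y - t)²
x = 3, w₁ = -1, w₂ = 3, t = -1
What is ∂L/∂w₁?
∂L/∂w₁ = 0

Forward pass:
z = w₁x = -1×3 = -3
h = ReLU(-3) = 0
y = w₂h = 3×0 = 0

Backward pass:
∂L/∂y = 2(y - t) = 2(0 - -1) = 2
∂y/∂h = w₂ = 3
∂h/∂z = 0 (ReLU derivative)
∂z/∂w₁ = x = 3

∂L/∂w₁ = 2 × 3 × 0 × 3 = 0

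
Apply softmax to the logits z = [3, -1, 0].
p = [0.9362, 0.0171, 0.0466]

exp(z) = [20.09, 0.3679, 1]
Sum = 21.45
p = [0.9362, 0.0171, 0.0466]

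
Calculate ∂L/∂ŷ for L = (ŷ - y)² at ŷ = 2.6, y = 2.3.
∂L/∂ŷ = 0.6

∂L/∂ŷ = 2(ŷ - y) = 2(2.6 - 2.3) = 2(0.3) = 0.6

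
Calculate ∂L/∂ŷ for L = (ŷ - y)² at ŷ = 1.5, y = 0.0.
∂L/∂ŷ = 3.0

∂L/∂ŷ = 2(ŷ - y) = 2(1.5 - 0.0) = 2(1.5) = 3.0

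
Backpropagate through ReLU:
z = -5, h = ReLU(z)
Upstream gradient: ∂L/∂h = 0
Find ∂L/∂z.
∂L/∂z = 0

h = ReLU(-5) = 0
Since z < 0: ∂h/∂z = 0
∂L/∂z = ∂L/∂h · ∂h/∂z = 0 × 0 = 0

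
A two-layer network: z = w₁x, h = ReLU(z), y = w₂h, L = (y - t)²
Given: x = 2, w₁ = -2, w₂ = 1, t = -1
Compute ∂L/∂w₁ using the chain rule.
∂L/∂w₁ = 0

Forward pass:
z = w₁x = -2×2 = -4
h = ReLU(-4) = 0
y = w₂h = 1×0 = 0

Backward pass:
∂L/∂y = 2(y - t) = 2(0 - -1) = 2
∂y/∂h = w₂ = 1
∂h/∂z = 0 (ReLU derivative)
∂z/∂w₁ = x = 2

∂L/∂w₁ = 2 × 1 × 0 × 2 = 0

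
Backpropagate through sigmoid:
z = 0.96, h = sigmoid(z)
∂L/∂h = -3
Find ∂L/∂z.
∂L/∂z = -0.6006

σ(0.96) = 0.7231
σ'(0.96) = σ(0.96)(1 - σ(0.96)) = 0.7231 × 0.2769 = 0.2002
∂L/∂z = ∂L/∂h · σ'(z) = -3 × 0.2002 = -0.6006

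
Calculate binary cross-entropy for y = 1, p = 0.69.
L = 0.3711

L = -1·log(0.69) - 0·log(0.31) = -log(0.69) = 0.3711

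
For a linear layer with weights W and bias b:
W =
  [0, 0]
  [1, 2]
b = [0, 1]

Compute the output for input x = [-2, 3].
y = [0, 5]

Wx = [0×-2 + 0×3, 1×-2 + 2×3]
   = [0, 4]
y = Wx + b = [0 + 0, 4 + 1] = [0, 5]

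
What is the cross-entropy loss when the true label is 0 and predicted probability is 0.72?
L = 1.273

L = -0·log(0.72) - 1·log(0.28) = -log(0.28) = 1.273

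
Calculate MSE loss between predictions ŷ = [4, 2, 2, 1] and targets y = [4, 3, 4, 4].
MSE = 3.5

MSE = (1/4)((4-4)² + (2-3)² + (2-4)² + (1-4)²) = (1/4)(0 + 1 + 4 + 9) = 3.5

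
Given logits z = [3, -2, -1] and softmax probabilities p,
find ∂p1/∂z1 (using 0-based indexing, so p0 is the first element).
∂p1/∂z1 = 0.00653

p = softmax(z) = [0.9756, 0.006573, 0.01787]
p1 = 0.006573

∂p1/∂z1 = p1(1 - p1) = 0.006573 × (1 - 0.006573) = 0.00653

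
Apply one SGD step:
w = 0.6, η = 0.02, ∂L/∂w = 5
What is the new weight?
w_new = 0.5

w_new = w - η·∂L/∂w = 0.6 - 0.02×(5) = 0.6 - (0.1) = 0.5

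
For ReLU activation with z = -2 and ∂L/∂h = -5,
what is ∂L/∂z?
∂L/∂z = 0

h = ReLU(-2) = 0
Since z < 0: ∂h/∂z = 0
∂L/∂z = ∂L/∂h · ∂h/∂z = -5 × 0 = 0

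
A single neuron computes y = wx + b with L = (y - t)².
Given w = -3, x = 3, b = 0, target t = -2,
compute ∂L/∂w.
∂L/∂w = -42

y = wx + b = (-3)(3) + 0 = -9
∂L/∂y = 2(y - t) = 2(-9 - -2) = -14
∂y/∂w = x = 3
∂L/∂w = ∂L/∂y · ∂y/∂w = -14 × 3 = -42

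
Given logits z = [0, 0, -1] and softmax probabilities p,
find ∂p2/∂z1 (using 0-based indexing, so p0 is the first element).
∂p2/∂z1 = -0.06561

p = softmax(z) = [0.4223, 0.4223, 0.1554]
p2 = 0.1554, p1 = 0.4223

∂p2/∂z1 = -p2 × p1 = -0.1554 × 0.4223 = -0.06561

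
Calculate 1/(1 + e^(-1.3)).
0.7858

sigmoid(1.3) = 1/(1 + e^(-1.3)) = 1/(1 + 0.2725) = 0.7858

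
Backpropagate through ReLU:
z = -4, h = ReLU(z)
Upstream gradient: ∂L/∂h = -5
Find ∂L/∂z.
∂L/∂z = 0

h = ReLU(-4) = 0
Since z < 0: ∂h/∂z = 0
∂L/∂z = ∂L/∂h · ∂h/∂z = -5 × 0 = 0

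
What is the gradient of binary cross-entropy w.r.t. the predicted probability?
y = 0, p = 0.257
∂L/∂p = 1.346

∂L/∂p = -y/p + (1-y)/(1-p) = 0 + 1/0.743 = 1.346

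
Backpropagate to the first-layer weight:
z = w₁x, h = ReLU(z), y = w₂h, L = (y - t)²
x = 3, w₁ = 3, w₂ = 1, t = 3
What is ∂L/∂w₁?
∂L/∂w₁ = 36

Forward pass:
z = w₁x = 3×3 = 9
h = ReLU(9) = 9
y = w₂h = 1×9 = 9

Backward pass:
∂L/∂y = 2(y - t) = 2(9 - 3) = 12
∂y/∂h = w₂ = 1
∂h/∂z = 1 (ReLU derivative)
∂z/∂w₁ = x = 3

∂L/∂w₁ = 12 × 1 × 1 × 3 = 36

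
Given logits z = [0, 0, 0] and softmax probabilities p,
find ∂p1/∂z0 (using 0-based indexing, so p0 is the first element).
∂p1/∂z0 = -0.1111

p = softmax(z) = [0.3333, 0.3333, 0.3333]
p1 = 0.3333, p0 = 0.3333

∂p1/∂z0 = -p1 × p0 = -0.3333 × 0.3333 = -0.1111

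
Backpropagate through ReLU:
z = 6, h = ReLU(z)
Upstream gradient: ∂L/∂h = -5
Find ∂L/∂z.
∂L/∂z = -5

h = ReLU(6) = 6
Since z > 0: ∂h/∂z = 1
∂L/∂z = ∂L/∂h · ∂h/∂z = -5 × 1 = -5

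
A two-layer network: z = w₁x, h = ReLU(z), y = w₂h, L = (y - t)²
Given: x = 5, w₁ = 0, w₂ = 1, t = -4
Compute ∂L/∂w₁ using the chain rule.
∂L/∂w₁ = 0

Forward pass:
z = w₁x = 0×5 = 0
h = ReLU(0) = 0
y = w₂h = 1×0 = 0

Backward pass:
∂L/∂y = 2(y - t) = 2(0 - -4) = 8
∂y/∂h = w₂ = 1
∂h/∂z = 0 (ReLU derivative)
∂z/∂w₁ = x = 5

∂L/∂w₁ = 8 × 1 × 0 × 5 = 0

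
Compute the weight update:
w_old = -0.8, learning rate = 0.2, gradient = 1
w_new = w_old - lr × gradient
w_new = -1

w_new = w - η·∂L/∂w = -0.8 - 0.2×(1) = -0.8 - (0.2) = -1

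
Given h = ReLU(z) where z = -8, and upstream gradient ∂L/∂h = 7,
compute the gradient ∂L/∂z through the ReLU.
∂L/∂z = 0

h = ReLU(-8) = 0
Since z < 0: ∂h/∂z = 0
∂L/∂z = ∂L/∂h · ∂h/∂z = 7 × 0 = 0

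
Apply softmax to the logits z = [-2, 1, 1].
p = [0.0243, 0.4879, 0.4879]

exp(z) = [0.1353, 2.718, 2.718]
Sum = 5.572
p = [0.0243, 0.4879, 0.4879]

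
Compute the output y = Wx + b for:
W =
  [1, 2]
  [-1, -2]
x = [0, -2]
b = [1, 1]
y = [-3, 5]

Wx = [1×0 + 2×-2, -1×0 + -2×-2]
   = [-4, 4]
y = Wx + b = [-4 + 1, 4 + 1] = [-3, 5]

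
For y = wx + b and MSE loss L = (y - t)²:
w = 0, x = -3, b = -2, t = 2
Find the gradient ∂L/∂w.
∂L/∂w = 24

y = wx + b = (0)(-3) + -2 = -2
∂L/∂y = 2(y - t) = 2(-2 - 2) = -8
∂y/∂w = x = -3
∂L/∂w = ∂L/∂y · ∂y/∂w = -8 × -3 = 24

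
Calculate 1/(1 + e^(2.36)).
0.08627

sigmoid(-2.36) = 1/(1 + e^(2.36)) = 1/(1 + 10.59) = 0.08627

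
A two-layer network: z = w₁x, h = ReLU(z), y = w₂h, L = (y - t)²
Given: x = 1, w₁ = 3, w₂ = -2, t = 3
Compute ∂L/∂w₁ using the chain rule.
∂L/∂w₁ = 36

Forward pass:
z = w₁x = 3×1 = 3
h = ReLU(3) = 3
y = w₂h = -2×3 = -6

Backward pass:
∂L/∂y = 2(y - t) = 2(-6 - 3) = -18
∂y/∂h = w₂ = -2
∂h/∂z = 1 (ReLU derivative)
∂z/∂w₁ = x = 1

∂L/∂w₁ = -18 × -2 × 1 × 1 = 36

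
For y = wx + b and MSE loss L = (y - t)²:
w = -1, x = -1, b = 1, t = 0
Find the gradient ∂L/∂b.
∂L/∂b = 4

y = wx + b = (-1)(-1) + 1 = 2
∂L/∂y = 2(y - t) = 2(2 - 0) = 4
∂y/∂b = 1
∂L/∂b = ∂L/∂y · ∂y/∂b = 4 × 1 = 4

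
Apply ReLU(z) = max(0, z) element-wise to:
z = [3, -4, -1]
h = [3, 0, 0]

ReLU applied element-wise: max(0,3)=3, max(0,-4)=0, max(0,-1)=0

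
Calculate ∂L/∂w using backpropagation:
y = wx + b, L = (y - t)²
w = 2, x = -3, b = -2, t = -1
∂L/∂w = 42

y = wx + b = (2)(-3) + -2 = -8
∂L/∂y = 2(y - t) = 2(-8 - -1) = -14
∂y/∂w = x = -3
∂L/∂w = ∂L/∂y · ∂y/∂w = -14 × -3 = 42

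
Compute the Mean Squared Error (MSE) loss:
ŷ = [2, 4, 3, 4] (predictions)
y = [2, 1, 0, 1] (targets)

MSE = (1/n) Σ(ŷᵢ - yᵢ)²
MSE = 6.75

MSE = (1/4)((2-2)² + (4-1)² + (3-0)² + (4-1)²) = (1/4)(0 + 9 + 9 + 9) = 6.75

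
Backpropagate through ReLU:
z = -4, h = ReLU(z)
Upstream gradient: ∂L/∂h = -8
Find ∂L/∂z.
∂L/∂z = 0

h = ReLU(-4) = 0
Since z < 0: ∂h/∂z = 0
∂L/∂z = ∂L/∂h · ∂h/∂z = -8 × 0 = 0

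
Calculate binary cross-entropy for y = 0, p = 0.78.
L = 1.514

L = -0·log(0.78) - 1·log(0.22) = -log(0.22) = 1.514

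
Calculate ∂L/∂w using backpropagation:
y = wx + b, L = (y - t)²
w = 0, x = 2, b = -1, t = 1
∂L/∂w = -8

y = wx + b = (0)(2) + -1 = -1
∂L/∂y = 2(y - t) = 2(-1 - 1) = -4
∂y/∂w = x = 2
∂L/∂w = ∂L/∂y · ∂y/∂w = -4 × 2 = -8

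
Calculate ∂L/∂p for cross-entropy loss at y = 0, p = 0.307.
∂L/∂p = 1.443

∂L/∂p = -y/p + (1-y)/(1-p) = 0 + 1/0.693 = 1.443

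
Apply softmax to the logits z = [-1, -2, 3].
p = [0.0179, 0.0066, 0.9756]

exp(z) = [0.3679, 0.1353, 20.09]
Sum = 20.59
p = [0.0179, 0.0066, 0.9756]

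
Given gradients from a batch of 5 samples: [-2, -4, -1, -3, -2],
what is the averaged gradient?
Average gradient = -2.4

Average = (1/5)(-2 + -4 + -1 + -3 + -2) = -12/5 = -2.4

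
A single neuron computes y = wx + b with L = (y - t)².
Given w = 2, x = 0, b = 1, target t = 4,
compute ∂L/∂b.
∂L/∂b = -6

y = wx + b = (2)(0) + 1 = 1
∂L/∂y = 2(y - t) = 2(1 - 4) = -6
∂y/∂b = 1
∂L/∂b = ∂L/∂y · ∂y/∂b = -6 × 1 = -6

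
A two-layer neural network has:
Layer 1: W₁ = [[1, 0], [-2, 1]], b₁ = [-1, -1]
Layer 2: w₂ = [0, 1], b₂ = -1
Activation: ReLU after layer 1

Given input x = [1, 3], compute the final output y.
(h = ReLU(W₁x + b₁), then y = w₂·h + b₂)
y = -1

Layer 1 pre-activation: z₁ = [0, 0]
After ReLU: h = [0, 0]
Layer 2 output: y = 0×0 + 1×0 + -1 = -1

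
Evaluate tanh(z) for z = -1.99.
-0.9633

tanh(-1.99) = (e^(-1.99) - e^(1.99))/(e^(-1.99) + e^(1.99)) = -0.9633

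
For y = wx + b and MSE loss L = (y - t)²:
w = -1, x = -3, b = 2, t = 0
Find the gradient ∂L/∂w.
∂L/∂w = -30

y = wx + b = (-1)(-3) + 2 = 5
∂L/∂y = 2(y - t) = 2(5 - 0) = 10
∂y/∂w = x = -3
∂L/∂w = ∂L/∂y · ∂y/∂w = 10 × -3 = -30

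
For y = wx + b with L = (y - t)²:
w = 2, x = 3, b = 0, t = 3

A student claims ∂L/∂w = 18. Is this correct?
Correct

y = (2)(3) + 0 = 6
∂L/∂y = 2(y - t) = 2(6 - 3) = 6
∂y/∂w = x = 3
∂L/∂w = 6 × 3 = 18

Claimed value: 18
Correct: The correct gradient is 18.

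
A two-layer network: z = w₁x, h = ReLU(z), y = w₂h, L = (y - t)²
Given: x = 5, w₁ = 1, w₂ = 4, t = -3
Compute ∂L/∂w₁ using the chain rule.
∂L/∂w₁ = 920

Forward pass:
z = w₁x = 1×5 = 5
h = ReLU(5) = 5
y = w₂h = 4×5 = 20

Backward pass:
∂L/∂y = 2(y - t) = 2(20 - -3) = 46
∂y/∂h = w₂ = 4
∂h/∂z = 1 (ReLU derivative)
∂z/∂w₁ = x = 5

∂L/∂w₁ = 46 × 4 × 1 × 5 = 920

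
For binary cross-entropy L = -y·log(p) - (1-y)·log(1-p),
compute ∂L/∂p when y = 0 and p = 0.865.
∂L/∂p = 7.407

∂L/∂p = -y/p + (1-y)/(1-p) = 0 + 1/0.135 = 7.407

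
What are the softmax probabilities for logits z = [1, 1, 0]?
p = [0.4223, 0.4223, 0.1554]

exp(z) = [2.718, 2.718, 1]
Sum = 6.437
p = [0.4223, 0.4223, 0.1554]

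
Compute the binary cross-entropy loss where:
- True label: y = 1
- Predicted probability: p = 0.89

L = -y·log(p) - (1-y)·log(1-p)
L = 0.1165

L = -1·log(0.89) - 0·log(0.11) = -log(0.89) = 0.1165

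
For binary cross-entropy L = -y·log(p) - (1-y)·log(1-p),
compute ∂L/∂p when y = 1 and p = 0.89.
∂L/∂p = -1.124

∂L/∂p = -y/p + (1-y)/(1-p) = -1/0.89 + 0 = -1.124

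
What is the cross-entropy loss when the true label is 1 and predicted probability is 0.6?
L = 0.5108

L = -1·log(0.6) - 0·log(0.4) = -log(0.6) = 0.5108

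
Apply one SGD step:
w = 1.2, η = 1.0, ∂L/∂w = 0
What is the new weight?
w_new = 1.2

w_new = w - η·∂L/∂w = 1.2 - 1.0×(0) = 1.2 - (0) = 1.2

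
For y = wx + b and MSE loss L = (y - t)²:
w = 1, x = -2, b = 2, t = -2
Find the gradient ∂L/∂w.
∂L/∂w = -8

y = wx + b = (1)(-2) + 2 = 0
∂L/∂y = 2(y - t) = 2(0 - -2) = 4
∂y/∂w = x = -2
∂L/∂w = ∂L/∂y · ∂y/∂w = 4 × -2 = -8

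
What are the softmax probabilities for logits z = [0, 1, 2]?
p = [0.09, 0.2447, 0.6652]

exp(z) = [1, 2.718, 7.389]
Sum = 11.11
p = [0.09, 0.2447, 0.6652]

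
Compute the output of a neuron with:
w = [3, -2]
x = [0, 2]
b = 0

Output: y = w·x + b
y = -4

y = (3)(0) + (-2)(2) + 0 = -4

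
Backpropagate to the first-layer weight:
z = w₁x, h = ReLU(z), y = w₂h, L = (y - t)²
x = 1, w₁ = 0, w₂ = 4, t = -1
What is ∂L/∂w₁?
∂L/∂w₁ = 0

Forward pass:
z = w₁x = 0×1 = 0
h = ReLU(0) = 0
y = w₂h = 4×0 = 0

Backward pass:
∂L/∂y = 2(y - t) = 2(0 - -1) = 2
∂y/∂h = w₂ = 4
∂h/∂z = 0 (ReLU derivative)
∂z/∂w₁ = x = 1

∂L/∂w₁ = 2 × 4 × 0 × 1 = 0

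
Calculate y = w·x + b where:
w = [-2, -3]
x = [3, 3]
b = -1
y = -16

y = (-2)(3) + (-3)(3) + -1 = -16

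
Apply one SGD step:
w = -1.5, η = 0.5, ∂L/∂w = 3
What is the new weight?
w_new = -3

w_new = w - η·∂L/∂w = -1.5 - 0.5×(3) = -1.5 - (1.5) = -3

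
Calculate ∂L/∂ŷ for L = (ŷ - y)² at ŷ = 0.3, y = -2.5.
∂L/∂ŷ = 5.6

∂L/∂ŷ = 2(ŷ - y) = 2(0.3 - -2.5) = 2(2.8) = 5.6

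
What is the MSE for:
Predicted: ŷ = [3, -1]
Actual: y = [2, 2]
MSE = 5

MSE = (1/2)((3-2)² + (-1-2)²) = (1/2)(1 + 9) = 5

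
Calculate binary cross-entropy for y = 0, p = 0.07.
L = 0.07257

L = -0·log(0.07) - 1·log(0.93) = -log(0.93) = 0.07257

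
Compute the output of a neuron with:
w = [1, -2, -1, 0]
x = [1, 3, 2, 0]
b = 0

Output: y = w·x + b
y = -7

y = (1)(1) + (-2)(3) + (-1)(2) + (0)(0) + 0 = -7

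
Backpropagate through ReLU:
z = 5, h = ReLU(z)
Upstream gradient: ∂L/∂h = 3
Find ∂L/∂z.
∂L/∂z = 3

h = ReLU(5) = 5
Since z > 0: ∂h/∂z = 1
∂L/∂z = ∂L/∂h · ∂h/∂z = 3 × 1 = 3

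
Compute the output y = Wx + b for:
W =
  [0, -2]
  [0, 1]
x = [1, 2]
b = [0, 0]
y = [-4, 2]

Wx = [0×1 + -2×2, 0×1 + 1×2]
   = [-4, 2]
y = Wx + b = [-4 + 0, 2 + 0] = [-4, 2]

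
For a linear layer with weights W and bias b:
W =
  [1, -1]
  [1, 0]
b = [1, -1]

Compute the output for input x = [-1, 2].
y = [-2, -2]

Wx = [1×-1 + -1×2, 1×-1 + 0×2]
   = [-3, -1]
y = Wx + b = [-3 + 1, -1 + -1] = [-2, -2]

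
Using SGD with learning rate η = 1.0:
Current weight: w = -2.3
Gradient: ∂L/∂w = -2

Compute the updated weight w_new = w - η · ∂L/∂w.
w_new = -0.3

w_new = w - η·∂L/∂w = -2.3 - 1.0×(-2) = -2.3 - (-2) = -0.3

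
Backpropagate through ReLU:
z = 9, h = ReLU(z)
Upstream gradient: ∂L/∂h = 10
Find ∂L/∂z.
∂L/∂z = 10

h = ReLU(9) = 9
Since z > 0: ∂h/∂z = 1
∂L/∂z = ∂L/∂h · ∂h/∂z = 10 × 1 = 10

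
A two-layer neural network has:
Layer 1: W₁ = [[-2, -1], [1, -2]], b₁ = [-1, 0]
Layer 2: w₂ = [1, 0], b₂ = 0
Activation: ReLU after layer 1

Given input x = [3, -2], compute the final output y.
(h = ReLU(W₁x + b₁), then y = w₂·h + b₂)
y = 0

Layer 1 pre-activation: z₁ = [-5, 7]
After ReLU: h = [0, 7]
Layer 2 output: y = 1×0 + 0×7 + 0 = 0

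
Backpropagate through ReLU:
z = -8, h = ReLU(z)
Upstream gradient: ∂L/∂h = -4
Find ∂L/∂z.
∂L/∂z = 0

h = ReLU(-8) = 0
Since z < 0: ∂h/∂z = 0
∂L/∂z = ∂L/∂h · ∂h/∂z = -4 × 0 = 0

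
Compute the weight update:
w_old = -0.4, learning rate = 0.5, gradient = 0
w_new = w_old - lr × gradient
w_new = -0.4

w_new = w - η·∂L/∂w = -0.4 - 0.5×(0) = -0.4 - (0) = -0.4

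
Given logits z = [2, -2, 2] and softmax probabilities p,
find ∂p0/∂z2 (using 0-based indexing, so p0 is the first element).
∂p0/∂z2 = -0.2455

p = softmax(z) = [0.4955, 0.009075, 0.4955]
p0 = 0.4955, p2 = 0.4955

∂p0/∂z2 = -p0 × p2 = -0.4955 × 0.4955 = -0.2455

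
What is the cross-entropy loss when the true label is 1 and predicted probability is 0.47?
L = 0.755

L = -1·log(0.47) - 0·log(0.53) = -log(0.47) = 0.755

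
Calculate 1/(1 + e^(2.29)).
0.09195

sigmoid(-2.29) = 1/(1 + e^(2.29)) = 1/(1 + 9.875) = 0.09195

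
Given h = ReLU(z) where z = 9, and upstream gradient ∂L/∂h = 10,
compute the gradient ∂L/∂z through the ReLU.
∂L/∂z = 10

h = ReLU(9) = 9
Since z > 0: ∂h/∂z = 1
∂L/∂z = ∂L/∂h · ∂h/∂z = 10 × 1 = 10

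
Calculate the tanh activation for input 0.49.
0.4542

tanh(0.49) = (e^(0.49) - e^(-0.49))/(e^(0.49) + e^(-0.49)) = 0.4542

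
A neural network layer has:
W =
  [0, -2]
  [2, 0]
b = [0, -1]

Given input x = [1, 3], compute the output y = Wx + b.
y = [-6, 1]

Wx = [0×1 + -2×3, 2×1 + 0×3]
   = [-6, 2]
y = Wx + b = [-6 + 0, 2 + -1] = [-6, 1]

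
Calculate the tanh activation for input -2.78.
-0.9923

tanh(-2.78) = (e^(-2.78) - e^(2.78))/(e^(-2.78) + e^(2.78)) = -0.9923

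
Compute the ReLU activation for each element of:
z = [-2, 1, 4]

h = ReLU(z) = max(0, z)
h = [0, 1, 4]

ReLU applied element-wise: max(0,-2)=0, max(0,1)=1, max(0,4)=4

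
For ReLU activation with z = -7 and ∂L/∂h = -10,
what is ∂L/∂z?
∂L/∂z = 0

h = ReLU(-7) = 0
Since z < 0: ∂h/∂z = 0
∂L/∂z = ∂L/∂h · ∂h/∂z = -10 × 0 = 0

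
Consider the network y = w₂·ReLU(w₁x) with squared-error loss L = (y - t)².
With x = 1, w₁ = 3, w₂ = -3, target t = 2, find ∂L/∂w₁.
∂L/∂w₁ = 66

Forward pass:
z = w₁x = 3×1 = 3
h = ReLU(3) = 3
y = w₂h = -3×3 = -9

Backward pass:
∂L/∂y = 2(y - t) = 2(-9 - 2) = -22
∂y/∂h = w₂ = -3
∂h/∂z = 1 (ReLU derivative)
∂z/∂w₁ = x = 1

∂L/∂w₁ = -22 × -3 × 1 × 1 = 66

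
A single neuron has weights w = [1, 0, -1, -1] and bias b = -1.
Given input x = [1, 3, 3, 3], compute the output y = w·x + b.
y = -6

y = (1)(1) + (0)(3) + (-1)(3) + (-1)(3) + -1 = -6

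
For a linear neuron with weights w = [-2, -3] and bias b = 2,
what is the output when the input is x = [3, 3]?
y = -13

y = (-2)(3) + (-3)(3) + 2 = -13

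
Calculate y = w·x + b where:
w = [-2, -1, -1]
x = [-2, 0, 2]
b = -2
y = 0

y = (-2)(-2) + (-1)(0) + (-1)(2) + -2 = 0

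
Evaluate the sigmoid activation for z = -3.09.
0.04352

sigmoid(-3.09) = 1/(1 + e^(3.09)) = 1/(1 + 21.98) = 0.04352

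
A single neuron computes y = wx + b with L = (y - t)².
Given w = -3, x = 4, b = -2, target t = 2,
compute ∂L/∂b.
∂L/∂b = -32

y = wx + b = (-3)(4) + -2 = -14
∂L/∂y = 2(y - t) = 2(-14 - 2) = -32
∂y/∂b = 1
∂L/∂b = ∂L/∂y · ∂y/∂b = -32 × 1 = -32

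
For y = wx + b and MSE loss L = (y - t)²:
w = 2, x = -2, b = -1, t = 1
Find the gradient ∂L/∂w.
∂L/∂w = 24

y = wx + b = (2)(-2) + -1 = -5
∂L/∂y = 2(y - t) = 2(-5 - 1) = -12
∂y/∂w = x = -2
∂L/∂w = ∂L/∂y · ∂y/∂w = -12 × -2 = 24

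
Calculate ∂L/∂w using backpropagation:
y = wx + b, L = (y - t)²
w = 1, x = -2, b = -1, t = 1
∂L/∂w = 16

y = wx + b = (1)(-2) + -1 = -3
∂L/∂y = 2(y - t) = 2(-3 - 1) = -8
∂y/∂w = x = -2
∂L/∂w = ∂L/∂y · ∂y/∂w = -8 × -2 = 16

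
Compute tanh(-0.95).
-0.7398

tanh(-0.95) = (e^(-0.95) - e^(0.95))/(e^(-0.95) + e^(0.95)) = -0.7398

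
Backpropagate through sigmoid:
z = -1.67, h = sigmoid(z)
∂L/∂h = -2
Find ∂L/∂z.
∂L/∂z = -0.2667

σ(-1.67) = 0.1584
σ'(-1.67) = σ(-1.67)(1 - σ(-1.67)) = 0.1584 × 0.8416 = 0.1333
∂L/∂z = ∂L/∂h · σ'(z) = -2 × 0.1333 = -0.2667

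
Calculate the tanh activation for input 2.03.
0.9661

tanh(2.03) = (e^(2.03) - e^(-2.03))/(e^(2.03) + e^(-2.03)) = 0.9661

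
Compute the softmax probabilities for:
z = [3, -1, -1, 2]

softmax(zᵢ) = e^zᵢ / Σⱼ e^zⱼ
p = [0.712, 0.013, 0.013, 0.2619]

exp(z) = [20.09, 0.3679, 0.3679, 7.389]
Sum = 28.21
p = [0.712, 0.013, 0.013, 0.2619]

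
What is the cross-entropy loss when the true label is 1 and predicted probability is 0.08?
L = 2.526

L = -1·log(0.08) - 0·log(0.92) = -log(0.08) = 2.526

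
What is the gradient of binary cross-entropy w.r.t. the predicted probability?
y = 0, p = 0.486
∂L/∂p = 1.946

∂L/∂p = -y/p + (1-y)/(1-p) = 0 + 1/0.514 = 1.946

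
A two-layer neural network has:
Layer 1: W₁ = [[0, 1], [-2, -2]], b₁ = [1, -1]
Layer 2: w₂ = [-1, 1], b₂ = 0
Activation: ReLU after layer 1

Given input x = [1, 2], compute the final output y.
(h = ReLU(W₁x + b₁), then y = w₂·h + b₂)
y = -3

Layer 1 pre-activation: z₁ = [3, -7]
After ReLU: h = [3, 0]
Layer 2 output: y = -1×3 + 1×0 + 0 = -3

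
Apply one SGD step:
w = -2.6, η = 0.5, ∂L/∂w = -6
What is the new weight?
w_new = 0.4

w_new = w - η·∂L/∂w = -2.6 - 0.5×(-6) = -2.6 - (-3) = 0.4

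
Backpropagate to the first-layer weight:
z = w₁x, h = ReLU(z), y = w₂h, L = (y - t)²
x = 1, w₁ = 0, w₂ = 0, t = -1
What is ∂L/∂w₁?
∂L/∂w₁ = 0

Forward pass:
z = w₁x = 0×1 = 0
h = ReLU(0) = 0
y = w₂h = 0×0 = 0

Backward pass:
∂L/∂y = 2(y - t) = 2(0 - -1) = 2
∂y/∂h = w₂ = 0
∂h/∂z = 0 (ReLU derivative)
∂z/∂w₁ = x = 1

∂L/∂w₁ = 2 × 0 × 0 × 1 = 0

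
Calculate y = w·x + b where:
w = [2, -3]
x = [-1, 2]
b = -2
y = -10

y = (2)(-1) + (-3)(2) + -2 = -10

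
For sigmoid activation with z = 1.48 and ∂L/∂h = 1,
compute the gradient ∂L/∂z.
∂L/∂z = 0.151

σ(1.48) = 0.8146
σ'(1.48) = σ(1.48)(1 - σ(1.48)) = 0.8146 × 0.1854 = 0.151
∂L/∂z = ∂L/∂h · σ'(z) = 1 × 0.151 = 0.151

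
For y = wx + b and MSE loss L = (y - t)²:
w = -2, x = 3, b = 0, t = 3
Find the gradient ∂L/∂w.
∂L/∂w = -54

y = wx + b = (-2)(3) + 0 = -6
∂L/∂y = 2(y - t) = 2(-6 - 3) = -18
∂y/∂w = x = 3
∂L/∂w = ∂L/∂y · ∂y/∂w = -18 × 3 = -54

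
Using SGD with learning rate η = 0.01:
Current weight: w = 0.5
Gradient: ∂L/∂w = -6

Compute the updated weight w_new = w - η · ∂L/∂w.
w_new = 0.56

w_new = w - η·∂L/∂w = 0.5 - 0.01×(-6) = 0.5 - (-0.06) = 0.56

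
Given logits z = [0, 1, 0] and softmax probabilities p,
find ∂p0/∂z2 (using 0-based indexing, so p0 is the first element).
∂p0/∂z2 = -0.04492

p = softmax(z) = [0.2119, 0.5761, 0.2119]
p0 = 0.2119, p2 = 0.2119

∂p0/∂z2 = -p0 × p2 = -0.2119 × 0.2119 = -0.04492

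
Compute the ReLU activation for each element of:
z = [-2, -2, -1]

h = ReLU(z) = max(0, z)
h = [0, 0, 0]

ReLU applied element-wise: max(0,-2)=0, max(0,-2)=0, max(0,-1)=0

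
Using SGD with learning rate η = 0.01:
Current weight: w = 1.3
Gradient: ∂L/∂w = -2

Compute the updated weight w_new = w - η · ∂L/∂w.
w_new = 1.32

w_new = w - η·∂L/∂w = 1.3 - 0.01×(-2) = 1.3 - (-0.02) = 1.32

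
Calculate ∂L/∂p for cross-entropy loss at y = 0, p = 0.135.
∂L/∂p = 1.156

∂L/∂p = -y/p + (1-y)/(1-p) = 0 + 1/0.865 = 1.156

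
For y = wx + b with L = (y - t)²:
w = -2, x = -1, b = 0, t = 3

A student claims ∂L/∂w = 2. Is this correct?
Correct

y = (-2)(-1) + 0 = 2
∂L/∂y = 2(y - t) = 2(2 - 3) = -2
∂y/∂w = x = -1
∂L/∂w = -2 × -1 = 2

Claimed value: 2
Correct: The correct gradient is 2.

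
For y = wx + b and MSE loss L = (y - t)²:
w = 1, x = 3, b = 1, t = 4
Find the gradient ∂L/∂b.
∂L/∂b = 0

y = wx + b = (1)(3) + 1 = 4
∂L/∂y = 2(y - t) = 2(4 - 4) = 0
∂y/∂b = 1
∂L/∂b = ∂L/∂y · ∂y/∂b = 0 × 1 = 0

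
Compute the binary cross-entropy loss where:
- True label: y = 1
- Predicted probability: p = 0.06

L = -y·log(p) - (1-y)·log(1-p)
L = 2.813

L = -1·log(0.06) - 0·log(0.94) = -log(0.06) = 2.813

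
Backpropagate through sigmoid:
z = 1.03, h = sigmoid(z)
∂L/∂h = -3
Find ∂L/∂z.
∂L/∂z = -0.5816

σ(1.03) = 0.7369
σ'(1.03) = σ(1.03)(1 - σ(1.03)) = 0.7369 × 0.2631 = 0.1939
∂L/∂z = ∂L/∂h · σ'(z) = -3 × 0.1939 = -0.5816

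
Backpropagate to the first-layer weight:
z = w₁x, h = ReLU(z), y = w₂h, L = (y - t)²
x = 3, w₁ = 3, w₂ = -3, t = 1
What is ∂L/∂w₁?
∂L/∂w₁ = 504

Forward pass:
z = w₁x = 3×3 = 9
h = ReLU(9) = 9
y = w₂h = -3×9 = -27

Backward pass:
∂L/∂y = 2(y - t) = 2(-27 - 1) = -56
∂y/∂h = w₂ = -3
∂h/∂z = 1 (ReLU derivative)
∂z/∂w₁ = x = 3

∂L/∂w₁ = -56 × -3 × 1 × 3 = 504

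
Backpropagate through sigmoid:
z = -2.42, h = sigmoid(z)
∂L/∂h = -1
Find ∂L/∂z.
∂L/∂z = -0.07499

σ(-2.42) = 0.08166
σ'(-2.42) = σ(-2.42)(1 - σ(-2.42)) = 0.08166 × 0.9183 = 0.07499
∂L/∂z = ∂L/∂h · σ'(z) = -1 × 0.07499 = -0.07499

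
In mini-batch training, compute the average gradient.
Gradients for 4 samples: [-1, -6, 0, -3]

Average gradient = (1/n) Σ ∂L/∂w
Average gradient = -2.5

Average = (1/4)(-1 + -6 + 0 + -3) = -10/4 = -2.5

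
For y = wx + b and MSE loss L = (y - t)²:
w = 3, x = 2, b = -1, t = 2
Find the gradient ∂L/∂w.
∂L/∂w = 12

y = wx + b = (3)(2) + -1 = 5
∂L/∂y = 2(y - t) = 2(5 - 2) = 6
∂y/∂w = x = 2
∂L/∂w = ∂L/∂y · ∂y/∂w = 6 × 2 = 12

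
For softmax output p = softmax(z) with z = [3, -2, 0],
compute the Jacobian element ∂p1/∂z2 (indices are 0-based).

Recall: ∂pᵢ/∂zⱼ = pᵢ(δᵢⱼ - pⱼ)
∂p1/∂z2 = -0.0003005

p = softmax(z) = [0.9465, 0.006377, 0.04712]
p1 = 0.006377, p2 = 0.04712

∂p1/∂z2 = -p1 × p2 = -0.006377 × 0.04712 = -0.0003005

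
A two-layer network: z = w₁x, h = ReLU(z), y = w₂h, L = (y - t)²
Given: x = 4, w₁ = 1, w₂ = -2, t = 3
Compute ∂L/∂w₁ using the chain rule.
∂L/∂w₁ = 176

Forward pass:
z = w₁x = 1×4 = 4
h = ReLU(4) = 4
y = w₂h = -2×4 = -8

Backward pass:
∂L/∂y = 2(y - t) = 2(-8 - 3) = -22
∂y/∂h = w₂ = -2
∂h/∂z = 1 (ReLU derivative)
∂z/∂w₁ = x = 4

∂L/∂w₁ = -22 × -2 × 1 × 4 = 176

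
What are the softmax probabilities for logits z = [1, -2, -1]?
p = [0.8438, 0.042, 0.1142]

exp(z) = [2.718, 0.1353, 0.3679]
Sum = 3.221
p = [0.8438, 0.042, 0.1142]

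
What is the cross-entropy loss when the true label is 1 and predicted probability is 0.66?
L = 0.4155

L = -1·log(0.66) - 0·log(0.34) = -log(0.66) = 0.4155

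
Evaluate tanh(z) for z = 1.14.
0.8144

tanh(1.14) = (e^(1.14) - e^(-1.14))/(e^(1.14) + e^(-1.14)) = 0.8144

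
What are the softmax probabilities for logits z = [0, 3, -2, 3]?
p = [0.0242, 0.4863, 0.0033, 0.4863]

exp(z) = [1, 20.09, 0.1353, 20.09]
Sum = 41.31
p = [0.0242, 0.4863, 0.0033, 0.4863]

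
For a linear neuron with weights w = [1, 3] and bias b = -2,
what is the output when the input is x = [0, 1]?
y = 1

y = (1)(0) + (3)(1) + -2 = 1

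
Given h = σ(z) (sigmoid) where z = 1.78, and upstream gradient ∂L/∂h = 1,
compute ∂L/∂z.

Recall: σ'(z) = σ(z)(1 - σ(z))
∂L/∂z = 0.1235

σ(1.78) = 0.8557
σ'(1.78) = σ(1.78)(1 - σ(1.78)) = 0.8557 × 0.1443 = 0.1235
∂L/∂z = ∂L/∂h · σ'(z) = 1 × 0.1235 = 0.1235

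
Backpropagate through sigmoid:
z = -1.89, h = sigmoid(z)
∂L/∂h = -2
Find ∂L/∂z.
∂L/∂z = -0.228

σ(-1.89) = 0.1312
σ'(-1.89) = σ(-1.89)(1 - σ(-1.89)) = 0.1312 × 0.8688 = 0.114
∂L/∂z = ∂L/∂h · σ'(z) = -2 × 0.114 = -0.228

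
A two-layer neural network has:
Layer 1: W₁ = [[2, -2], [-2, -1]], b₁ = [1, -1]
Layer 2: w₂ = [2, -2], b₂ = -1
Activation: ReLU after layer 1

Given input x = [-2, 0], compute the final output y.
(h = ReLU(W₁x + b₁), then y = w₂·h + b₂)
y = -7

Layer 1 pre-activation: z₁ = [-3, 3]
After ReLU: h = [0, 3]
Layer 2 output: y = 2×0 + -2×3 + -1 = -7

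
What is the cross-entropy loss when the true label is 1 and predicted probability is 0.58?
L = 0.5447

L = -1·log(0.58) - 0·log(0.42) = -log(0.58) = 0.5447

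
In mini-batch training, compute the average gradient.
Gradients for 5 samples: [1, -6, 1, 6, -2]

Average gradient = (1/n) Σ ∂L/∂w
Average gradient = 0

Average = (1/5)(1 + -6 + 1 + 6 + -2) = 0/5 = 0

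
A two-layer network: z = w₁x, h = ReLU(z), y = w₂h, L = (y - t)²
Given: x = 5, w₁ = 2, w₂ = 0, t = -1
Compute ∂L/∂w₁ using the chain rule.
∂L/∂w₁ = 0

Forward pass:
z = w₁x = 2×5 = 10
h = ReLU(10) = 10
y = w₂h = 0×10 = 0

Backward pass:
∂L/∂y = 2(y - t) = 2(0 - -1) = 2
∂y/∂h = w₂ = 0
∂h/∂z = 1 (ReLU derivative)
∂z/∂w₁ = x = 5

∂L/∂w₁ = 2 × 0 × 1 × 5 = 0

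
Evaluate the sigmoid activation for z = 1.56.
0.8264

sigmoid(1.56) = 1/(1 + e^(-1.56)) = 1/(1 + 0.2101) = 0.8264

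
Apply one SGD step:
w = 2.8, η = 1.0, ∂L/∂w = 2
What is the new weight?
w_new = 0.8

w_new = w - η·∂L/∂w = 2.8 - 1.0×(2) = 2.8 - (2) = 0.8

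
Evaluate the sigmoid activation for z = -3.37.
0.03325

sigmoid(-3.37) = 1/(1 + e^(3.37)) = 1/(1 + 29.08) = 0.03325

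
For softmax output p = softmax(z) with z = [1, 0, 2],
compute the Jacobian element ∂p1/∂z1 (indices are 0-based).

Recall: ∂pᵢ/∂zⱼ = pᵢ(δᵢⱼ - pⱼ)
∂p1/∂z1 = 0.08193

p = softmax(z) = [0.2447, 0.09003, 0.6652]
p1 = 0.09003

∂p1/∂z1 = p1(1 - p1) = 0.09003 × (1 - 0.09003) = 0.08193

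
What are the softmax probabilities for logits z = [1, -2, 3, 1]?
p = [0.1059, 0.0053, 0.7828, 0.1059]

exp(z) = [2.718, 0.1353, 20.09, 2.718]
Sum = 25.66
p = [0.1059, 0.0053, 0.7828, 0.1059]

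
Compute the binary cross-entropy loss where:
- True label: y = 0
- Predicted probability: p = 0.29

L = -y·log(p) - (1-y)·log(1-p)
L = 0.3425

L = -0·log(0.29) - 1·log(0.71) = -log(0.71) = 0.3425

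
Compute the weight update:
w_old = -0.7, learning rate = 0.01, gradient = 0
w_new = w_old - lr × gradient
w_new = -0.7

w_new = w - η·∂L/∂w = -0.7 - 0.01×(0) = -0.7 - (0) = -0.7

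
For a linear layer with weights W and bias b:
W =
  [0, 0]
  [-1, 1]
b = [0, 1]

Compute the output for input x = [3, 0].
y = [0, -2]

Wx = [0×3 + 0×0, -1×3 + 1×0]
   = [0, -3]
y = Wx + b = [0 + 0, -3 + 1] = [0, -2]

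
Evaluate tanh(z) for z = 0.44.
0.4136

tanh(0.44) = (e^(0.44) - e^(-0.44))/(e^(0.44) + e^(-0.44)) = 0.4136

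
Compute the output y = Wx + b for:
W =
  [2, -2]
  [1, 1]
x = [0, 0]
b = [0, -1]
y = [0, -1]

Wx = [2×0 + -2×0, 1×0 + 1×0]
   = [0, 0]
y = Wx + b = [0 + 0, 0 + -1] = [0, -1]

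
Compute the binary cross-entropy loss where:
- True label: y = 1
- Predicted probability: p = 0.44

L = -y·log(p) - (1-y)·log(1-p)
L = 0.821

L = -1·log(0.44) - 0·log(0.56) = -log(0.44) = 0.821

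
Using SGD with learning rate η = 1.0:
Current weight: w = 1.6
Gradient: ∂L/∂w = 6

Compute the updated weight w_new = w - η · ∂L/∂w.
w_new = -4.4

w_new = w - η·∂L/∂w = 1.6 - 1.0×(6) = 1.6 - (6) = -4.4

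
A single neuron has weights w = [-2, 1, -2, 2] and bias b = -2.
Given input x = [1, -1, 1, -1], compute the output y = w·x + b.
y = -9

y = (-2)(1) + (1)(-1) + (-2)(1) + (2)(-1) + -2 = -9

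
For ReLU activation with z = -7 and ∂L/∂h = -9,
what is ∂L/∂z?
∂L/∂z = 0

h = ReLU(-7) = 0
Since z < 0: ∂h/∂z = 0
∂L/∂z = ∂L/∂h · ∂h/∂z = -9 × 0 = 0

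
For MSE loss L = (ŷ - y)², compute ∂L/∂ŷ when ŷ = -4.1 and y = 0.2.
∂L/∂ŷ = -8.6

∂L/∂ŷ = 2(ŷ - y) = 2(-4.1 - 0.2) = 2(-4.3) = -8.6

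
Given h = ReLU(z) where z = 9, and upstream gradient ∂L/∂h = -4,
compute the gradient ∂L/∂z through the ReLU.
∂L/∂z = -4

h = ReLU(9) = 9
Since z > 0: ∂h/∂z = 1
∂L/∂z = ∂L/∂h · ∂h/∂z = -4 × 1 = -4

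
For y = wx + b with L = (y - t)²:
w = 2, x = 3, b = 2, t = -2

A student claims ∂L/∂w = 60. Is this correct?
Correct

y = (2)(3) + 2 = 8
∂L/∂y = 2(y - t) = 2(8 - -2) = 20
∂y/∂w = x = 3
∂L/∂w = 20 × 3 = 60

Claimed value: 60
Correct: The correct gradient is 60.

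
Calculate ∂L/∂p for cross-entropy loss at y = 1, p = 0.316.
∂L/∂p = -3.165

∂L/∂p = -y/p + (1-y)/(1-p) = -1/0.316 + 0 = -3.165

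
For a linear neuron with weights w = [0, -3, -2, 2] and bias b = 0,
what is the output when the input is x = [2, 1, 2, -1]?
y = -9

y = (0)(2) + (-3)(1) + (-2)(2) + (2)(-1) + 0 = -9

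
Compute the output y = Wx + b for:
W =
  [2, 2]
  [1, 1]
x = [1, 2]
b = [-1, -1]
y = [5, 2]

Wx = [2×1 + 2×2, 1×1 + 1×2]
   = [6, 3]
y = Wx + b = [6 + -1, 3 + -1] = [5, 2]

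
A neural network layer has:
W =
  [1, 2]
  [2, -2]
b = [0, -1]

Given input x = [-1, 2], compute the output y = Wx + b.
y = [3, -7]

Wx = [1×-1 + 2×2, 2×-1 + -2×2]
   = [3, -6]
y = Wx + b = [3 + 0, -6 + -1] = [3, -7]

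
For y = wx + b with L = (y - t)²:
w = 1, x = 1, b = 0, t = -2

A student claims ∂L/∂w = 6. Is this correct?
Correct

y = (1)(1) + 0 = 1
∂L/∂y = 2(y - t) = 2(1 - -2) = 6
∂y/∂w = x = 1
∂L/∂w = 6 × 1 = 6

Claimed value: 6
Correct: The correct gradient is 6.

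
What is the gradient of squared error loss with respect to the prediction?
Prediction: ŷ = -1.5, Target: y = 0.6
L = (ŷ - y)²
∂L/∂ŷ = -4.2

∂L/∂ŷ = 2(ŷ - y) = 2(-1.5 - 0.6) = 2(-2.1) = -4.2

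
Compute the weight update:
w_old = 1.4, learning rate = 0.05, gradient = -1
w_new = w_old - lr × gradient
w_new = 1.45

w_new = w - η·∂L/∂w = 1.4 - 0.05×(-1) = 1.4 - (-0.05) = 1.45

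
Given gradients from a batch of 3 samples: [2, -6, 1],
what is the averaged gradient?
Average gradient = -1

Average = (1/3)(2 + -6 + 1) = -3/3 = -1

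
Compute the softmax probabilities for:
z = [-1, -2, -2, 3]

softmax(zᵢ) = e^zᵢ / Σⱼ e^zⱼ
p = [0.0178, 0.0065, 0.0065, 0.9692]

exp(z) = [0.3679, 0.1353, 0.1353, 20.09]
Sum = 20.72
p = [0.0178, 0.0065, 0.0065, 0.9692]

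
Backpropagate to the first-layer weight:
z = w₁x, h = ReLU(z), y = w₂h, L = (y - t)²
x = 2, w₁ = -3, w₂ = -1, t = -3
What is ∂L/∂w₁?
∂L/∂w₁ = 0

Forward pass:
z = w₁x = -3×2 = -6
h = ReLU(-6) = 0
y = w₂h = -1×0 = 0

Backward pass:
∂L/∂y = 2(y - t) = 2(0 - -3) = 6
∂y/∂h = w₂ = -1
∂h/∂z = 0 (ReLU derivative)
∂z/∂w₁ = x = 2

∂L/∂w₁ = 6 × -1 × 0 × 2 = 0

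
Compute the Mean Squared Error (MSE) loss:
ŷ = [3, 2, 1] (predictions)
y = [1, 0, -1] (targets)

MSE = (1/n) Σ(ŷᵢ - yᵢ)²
MSE = 4

MSE = (1/3)((3-1)² + (2-0)² + (1--1)²) = (1/3)(4 + 4 + 4) = 4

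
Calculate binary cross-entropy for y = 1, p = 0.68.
L = 0.3857

L = -1·log(0.68) - 0·log(0.32) = -log(0.68) = 0.3857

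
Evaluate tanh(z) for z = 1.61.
0.9232

tanh(1.61) = (e^(1.61) - e^(-1.61))/(e^(1.61) + e^(-1.61)) = 0.9232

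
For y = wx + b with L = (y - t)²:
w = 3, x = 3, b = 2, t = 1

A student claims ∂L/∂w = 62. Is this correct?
Incorrect

y = (3)(3) + 2 = 11
∂L/∂y = 2(y - t) = 2(11 - 1) = 20
∂y/∂w = x = 3
∂L/∂w = 20 × 3 = 60

Claimed value: 62
Incorrect: The correct gradient is 60.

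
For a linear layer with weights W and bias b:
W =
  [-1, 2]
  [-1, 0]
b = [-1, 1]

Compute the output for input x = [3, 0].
y = [-4, -2]

Wx = [-1×3 + 2×0, -1×3 + 0×0]
   = [-3, -3]
y = Wx + b = [-3 + -1, -3 + 1] = [-4, -2]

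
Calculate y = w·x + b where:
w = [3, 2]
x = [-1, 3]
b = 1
y = 4

y = (3)(-1) + (2)(3) + 1 = 4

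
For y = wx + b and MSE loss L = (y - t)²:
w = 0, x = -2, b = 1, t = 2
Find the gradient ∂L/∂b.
∂L/∂b = -2

y = wx + b = (0)(-2) + 1 = 1
∂L/∂y = 2(y - t) = 2(1 - 2) = -2
∂y/∂b = 1
∂L/∂b = ∂L/∂y · ∂y/∂b = -2 × 1 = -2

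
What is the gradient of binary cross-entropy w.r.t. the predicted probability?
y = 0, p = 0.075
∂L/∂p = 1.081

∂L/∂p = -y/p + (1-y)/(1-p) = 0 + 1/0.925 = 1.081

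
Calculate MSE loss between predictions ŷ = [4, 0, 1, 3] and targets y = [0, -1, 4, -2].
MSE = 12.75

MSE = (1/4)((4-0)² + (0--1)² + (1-4)² + (3--2)²) = (1/4)(16 + 1 + 9 + 25) = 12.75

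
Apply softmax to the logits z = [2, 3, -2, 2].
p = [0.2111, 0.5739, 0.0039, 0.2111]

exp(z) = [7.389, 20.09, 0.1353, 7.389]
Sum = 35
p = [0.2111, 0.5739, 0.0039, 0.2111]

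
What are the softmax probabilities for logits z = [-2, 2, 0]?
p = [0.0159, 0.8668, 0.1173]

exp(z) = [0.1353, 7.389, 1]
Sum = 8.524
p = [0.0159, 0.8668, 0.1173]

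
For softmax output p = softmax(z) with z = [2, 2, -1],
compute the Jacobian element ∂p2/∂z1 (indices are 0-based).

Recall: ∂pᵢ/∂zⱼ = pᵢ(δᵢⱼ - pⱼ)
∂p2/∂z1 = -0.01185

p = softmax(z) = [0.4879, 0.4879, 0.02429]
p2 = 0.02429, p1 = 0.4879

∂p2/∂z1 = -p2 × p1 = -0.02429 × 0.4879 = -0.01185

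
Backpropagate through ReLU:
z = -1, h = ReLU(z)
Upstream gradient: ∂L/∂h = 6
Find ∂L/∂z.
∂L/∂z = 0

h = ReLU(-1) = 0
Since z < 0: ∂h/∂z = 0
∂L/∂z = ∂L/∂h · ∂h/∂z = 6 × 0 = 0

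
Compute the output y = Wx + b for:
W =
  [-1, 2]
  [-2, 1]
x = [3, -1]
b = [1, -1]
y = [-4, -8]

Wx = [-1×3 + 2×-1, -2×3 + 1×-1]
   = [-5, -7]
y = Wx + b = [-5 + 1, -7 + -1] = [-4, -8]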